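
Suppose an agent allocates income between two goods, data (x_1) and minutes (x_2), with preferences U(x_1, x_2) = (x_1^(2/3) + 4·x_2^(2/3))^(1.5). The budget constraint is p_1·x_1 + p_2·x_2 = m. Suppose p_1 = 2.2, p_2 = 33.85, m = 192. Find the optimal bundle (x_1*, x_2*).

MRS = MU_x_1/MU_x_2 = (1/4)·(x_2/x_1)^(1/3). Set equal to p_1/p_2.
Hence x_2/x_1 = (4·p_1/p_2)^(1/(1/3)), i.e. raised to the 3 power.
With the ratio pinned down, the budget gives x_1* = m/(p_1 + p_2·(x_2/x_1)) and x_2* = (x_2/x_1)·x_1*.
Numerically x_2/x_1 = 0.01757, so x_1* = 192/(2.2 + 33.85·0.01757) = 68.7004 and x_2* = 0.01757·68.7004 = 1.2071.

x_1* = 68.7004, x_2* = 1.2071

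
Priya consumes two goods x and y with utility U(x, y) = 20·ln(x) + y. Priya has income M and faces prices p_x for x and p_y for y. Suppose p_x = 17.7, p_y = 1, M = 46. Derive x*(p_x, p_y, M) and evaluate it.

So x*(p_x,p_y) = 20·p_y/p_x, independent of income; and y* = (M − 20·p_y)/p_y.
At the given prices: x* = 20·1/17.7 = 1.1299.

x* = 1.1299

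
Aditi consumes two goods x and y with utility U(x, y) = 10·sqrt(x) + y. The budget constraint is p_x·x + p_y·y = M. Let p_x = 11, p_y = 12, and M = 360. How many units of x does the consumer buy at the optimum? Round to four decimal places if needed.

x* = 29.7521

Thus x* = (5·p_y/p_x)² — independent of M — with the rest of income spent on y.
Plugging in: x* = (5·12/11)² = 29.7521.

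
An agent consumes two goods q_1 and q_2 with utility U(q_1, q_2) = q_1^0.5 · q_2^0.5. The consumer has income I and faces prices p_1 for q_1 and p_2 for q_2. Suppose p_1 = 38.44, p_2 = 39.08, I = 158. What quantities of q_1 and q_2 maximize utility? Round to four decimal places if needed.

MU_q_1/MU_q_2 = (0.5·q_2)/(0.5·q_1); tangency sets this equal to p_1/p_2.
So 0.5·p_2·q_2 = 0.5·p_1·q_1; combined with the budget, a share 0.5 of income goes to q_1.
Demand: q_1*(p_1,p_2,I) = 0.5·I/p_1 and q_2* = 0.5·I/p_2.
At p_1=38.44, p_2=39.08, I=158: q_1* = 0.5·158/38.44 = 2.0552, q_2* = 2.0215.

q_1* = 2.0552, q_2* = 2.0215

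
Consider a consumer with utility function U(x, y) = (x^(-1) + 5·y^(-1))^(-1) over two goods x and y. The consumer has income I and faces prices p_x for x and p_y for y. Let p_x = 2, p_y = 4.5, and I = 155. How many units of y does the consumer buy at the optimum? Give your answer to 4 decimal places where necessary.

MU_x ∝ x^(-2), MU_y ∝ 5·y^(-2), so MRS = (1/5)·(y/x)^(2) = p_x/p_y.
Solve for the ratio: y/x = [5·p_x/p_y]^(0.5).
Substitute y = (y/x)·x into the budget: x* = I/(p_x + p_y·(y/x)).
Numerically y/x = 1.490712, so x* = 155/(2 + 4.5·1.490712) = 17.7993 and y* = 1.490712·17.7993 = 26.5336.

y* = 26.5336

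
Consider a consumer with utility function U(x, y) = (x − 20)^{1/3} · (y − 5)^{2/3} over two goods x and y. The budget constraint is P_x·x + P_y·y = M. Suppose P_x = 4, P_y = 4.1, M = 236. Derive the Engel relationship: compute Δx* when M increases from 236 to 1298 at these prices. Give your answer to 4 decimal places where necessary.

Δx* = 88.5

MRS = (1/2)·(y−5)/(x−20). Tangency with P_x/P_y gives y−5 = 2·(P_x/P_y)·(x−20).
Substituting into the budget: x* = 20 + 1/3·(M − 20·P_x − 5·P_y)/P_x, and y* = 5 + 2/3·(…)/P_y.
Discretionary income = 236 − 20·4 − 5·4.1 = 135.5; x* = 20 + 1/3·135.5/4 = 31.2917.
At M' = 1298: x* = 119.7917. Change: 119.7917 − 31.2917 = 88.5.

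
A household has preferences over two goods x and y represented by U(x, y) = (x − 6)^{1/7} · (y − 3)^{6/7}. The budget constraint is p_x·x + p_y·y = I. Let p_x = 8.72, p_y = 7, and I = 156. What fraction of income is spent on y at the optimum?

Discretionary income = 156 − 6·8.72 − 3·7 = 82.68; x* = 6 + 1/7·82.68/8.72 = 7.3545; y* = 3 + 6/7·82.68/7 = 13.1241.
Expenditure on y: 7·13.1241 = 91.8686; share = 0.5889.

share on y = 0.5889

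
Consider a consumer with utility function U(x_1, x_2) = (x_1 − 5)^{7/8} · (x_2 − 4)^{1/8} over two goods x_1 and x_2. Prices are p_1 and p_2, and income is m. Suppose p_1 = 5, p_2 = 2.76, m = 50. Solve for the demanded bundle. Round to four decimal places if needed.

This is Cobb-Douglas in (x_1−5, x_2−4): tangency gives 0.875·p_2·(x_2−4) = 0.125·p_1·(x_1−5).
After buying the subsistence bundle (5, 4), a share 0.875 of the remaining income goes to x_1: x_1* = 5 + 0.875·(m − 5p_1 − 4p_2)/p_1.
Discretionary income = 50 − 5·5 − 4·2.76 = 13.96; x_1* = 5 + 0.875·13.96/5 = 7.443; x_2* = 4 + 0.125·13.96/2.76 = 4.6322.

x_1* = 7.443, x_2* = 4.6322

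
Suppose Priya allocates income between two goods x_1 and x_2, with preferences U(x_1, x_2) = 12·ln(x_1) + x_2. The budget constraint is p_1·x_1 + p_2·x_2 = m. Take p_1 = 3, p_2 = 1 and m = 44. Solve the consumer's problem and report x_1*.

x_1* = 4

MU_x_1 = 12/x_1, MU_x_2 = 1. Tangency: 12/x_1 = p_1/p_2.
So x_1*(p_1,p_2) = 12·p_2/p_1, independent of income; and x_2* = (m − 12·p_2)/p_2.
At the given prices: x_1* = 12·1/3 = 4.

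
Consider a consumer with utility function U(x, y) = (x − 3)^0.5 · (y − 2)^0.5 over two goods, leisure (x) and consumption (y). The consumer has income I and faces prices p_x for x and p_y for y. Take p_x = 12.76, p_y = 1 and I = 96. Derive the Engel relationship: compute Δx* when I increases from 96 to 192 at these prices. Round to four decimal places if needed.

Δx* = 3.7618

MRS = (y−2)/(x−3). Tangency with p_x/p_y gives y−2 = (p_x/p_y)·(x−3).
After buying the subsistence bundle (3, 2), a share 0.5 of the remaining income goes to x: x* = 3 + 0.5·(I − 3p_x − 2p_y)/p_x.
Discretionary income = 96 − 3·12.76 − 2·1 = 55.72; x* = 3 + 0.5·55.72/12.76 = 5.1834.
At I' = 192: x* = 8.9451. Change: 8.9451 − 5.1834 = 3.7618.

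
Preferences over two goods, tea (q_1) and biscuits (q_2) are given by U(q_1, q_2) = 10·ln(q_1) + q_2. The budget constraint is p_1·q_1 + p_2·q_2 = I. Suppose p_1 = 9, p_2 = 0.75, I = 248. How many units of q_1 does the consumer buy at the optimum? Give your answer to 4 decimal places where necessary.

At the given prices: q_1* = 10·0.75/9 = 0.8333.

q_1* = 0.8333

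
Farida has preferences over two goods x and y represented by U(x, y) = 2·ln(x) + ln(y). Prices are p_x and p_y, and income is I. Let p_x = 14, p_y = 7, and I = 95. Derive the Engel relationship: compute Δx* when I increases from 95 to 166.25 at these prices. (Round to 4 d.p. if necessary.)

Δx* = 3.3929

Tangency: MRS = 2·y/x = p_x/p_y.
Rearranging, p_y·y = (1/2)·p_x·x. Substituting into the budget gives p_x·x·(1 + (1/2)) = I.
Demand: x*(p_x,p_y,I) = 2/3·I/p_x and y* = 1/3·I/p_y.
At p_x=14, p_y=7, I=95: x* = 2/3·95/14 = 4.5238.
At I' = 166.25: x* = 7.9167. Change: 7.9167 − 4.5238 = 3.3929.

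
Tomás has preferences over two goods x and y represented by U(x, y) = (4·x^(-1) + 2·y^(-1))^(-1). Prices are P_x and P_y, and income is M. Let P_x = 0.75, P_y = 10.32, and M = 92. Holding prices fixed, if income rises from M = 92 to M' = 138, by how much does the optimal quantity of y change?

Δy* = 3.2271

MU_x ∝ 4·x^(-2), MU_y ∝ 2·y^(-2), so MRS = 2·(y/x)^(2) = P_x/P_y.
Solve for the ratio: y/x = [(1/2)·P_x/P_y]^(0.5).
With the ratio pinned down, the budget gives x* = M/(P_x + P_y·(y/x)) and y* = (y/x)·x*.
Numerically y/x = 0.190623, so x* = 92/(0.75 + 10.32·0.190623) = 33.858 and y* = 0.190623·33.858 = 6.4541.
At M' = 138: y* = 9.6812. Change: 9.6812 − 6.4541 = 3.2271.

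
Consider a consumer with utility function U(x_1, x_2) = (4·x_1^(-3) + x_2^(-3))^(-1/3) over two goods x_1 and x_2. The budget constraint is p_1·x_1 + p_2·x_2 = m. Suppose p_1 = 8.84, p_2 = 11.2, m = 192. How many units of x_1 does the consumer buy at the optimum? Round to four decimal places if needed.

x_1* = 11.7758

With the ratio pinned down, the budget gives x_1* = m/(p_1 + p_2·(x_2/x_1)) and x_2* = (x_2/x_1)·x_1*.
Numerically x_2/x_1 = 0.66649, so x_1* = 192/(8.84 + 11.2·0.66649) = 11.7758.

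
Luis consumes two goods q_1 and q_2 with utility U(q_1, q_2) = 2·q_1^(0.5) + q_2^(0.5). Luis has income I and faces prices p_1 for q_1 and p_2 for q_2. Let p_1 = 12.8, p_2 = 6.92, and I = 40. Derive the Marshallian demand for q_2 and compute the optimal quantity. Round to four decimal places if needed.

q_2* = 1.8278

MRS = MU_q_1/MU_q_2 = 2·(q_2/q_1)^(0.5). Set equal to p_1/p_2.
Hence q_2/q_1 = ((1/2)·p_1/p_2)^(1/(0.5)), i.e. raised to the 2 power.
Substitute q_2 = (q_2/q_1)·q_1 into the budget: q_1* = I/(p_1 + p_2·(q_2/q_1)).
Numerically q_2/q_1 = 0.855358, so q_1* = 40/(12.8 + 6.92·0.855358) = 2.1369 and q_2* = 0.855358·2.1369 = 1.8278.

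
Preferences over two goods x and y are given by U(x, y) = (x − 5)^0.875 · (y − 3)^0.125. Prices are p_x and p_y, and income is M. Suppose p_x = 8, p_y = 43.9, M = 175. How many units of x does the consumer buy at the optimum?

x* = 5.3609

Let x' = x−5, y' = y−3. MRS = 7·y'/x' = p_x/p_y.
Substituting into the budget: x* = 5 + 0.875·(M − 5·p_x − 3·p_y)/p_x, and y* = 3 + 0.125·(…)/p_y.
Discretionary income = 175 − 5·8 − 3·43.9 = 3.3; x* = 5 + 0.875·3.3/8 = 5.3609.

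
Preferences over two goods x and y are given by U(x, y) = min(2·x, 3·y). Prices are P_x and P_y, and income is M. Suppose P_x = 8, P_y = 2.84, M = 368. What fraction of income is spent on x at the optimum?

share on x = 0.8086

Leontief preferences: the optimum is at the kink where x/3 = y/2, i.e. y = (2/3)·x.
Budget: P_x·x + P_y·(2/3)·x = M, so (3·P_x + 2·P_y)·x = 3·M.
Demand: x*(P_x,P_y,M) = 3·M/(3·P_x + 2·P_y), y* = 2·M/(3·P_x + 2·P_y).
Here 3·8 + 2·2.84 = 29.68, giving x* = 37.1968 and y* = 24.7978.
Expenditure on x: 8·37.1968 = 297.5741; share = 0.8086.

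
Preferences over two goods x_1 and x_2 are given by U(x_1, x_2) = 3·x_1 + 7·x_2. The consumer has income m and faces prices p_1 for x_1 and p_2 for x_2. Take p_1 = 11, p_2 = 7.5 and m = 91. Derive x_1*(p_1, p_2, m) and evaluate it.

Linear utility — the consumer picks whichever good has higher MU/price: 3/11 = 0.2727 vs 7/7.5 = 0.9333.
x_2 gives more utility per dollar, so spend all income on x_2: x_2* = m/p_2, x_1* = 0.
Numerically: x_1* = 0, x_2* = 12.1333.

x_1* = 0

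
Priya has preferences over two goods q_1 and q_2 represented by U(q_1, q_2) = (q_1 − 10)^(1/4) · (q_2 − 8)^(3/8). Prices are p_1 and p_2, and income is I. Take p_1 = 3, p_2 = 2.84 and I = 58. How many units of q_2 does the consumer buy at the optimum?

Let q_1' = q_1−10, q_2' = q_2−8. MRS = (2/3)·q_2'/q_1' = p_1/p_2.
Substituting into the budget: q_1* = 10 + 0.4·(I − 10·p_1 − 8·p_2)/p_1, and q_2* = 8 + 0.6·(…)/p_2.
Discretionary income = 58 − 10·3 − 8·2.84 = 5.28; q_2* = 8 + 0.6·5.28/2.84 = 9.1155.

q_2* = 9.1155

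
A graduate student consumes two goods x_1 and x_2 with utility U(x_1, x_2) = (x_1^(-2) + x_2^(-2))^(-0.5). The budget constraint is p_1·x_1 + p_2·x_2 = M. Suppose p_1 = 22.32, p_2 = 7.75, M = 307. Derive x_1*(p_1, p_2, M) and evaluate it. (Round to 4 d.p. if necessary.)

Numerically x_2/x_1 = 1.422757, so x_1* = 307/(22.32 + 7.75·1.422757) = 9.2064.

x_1* = 9.2064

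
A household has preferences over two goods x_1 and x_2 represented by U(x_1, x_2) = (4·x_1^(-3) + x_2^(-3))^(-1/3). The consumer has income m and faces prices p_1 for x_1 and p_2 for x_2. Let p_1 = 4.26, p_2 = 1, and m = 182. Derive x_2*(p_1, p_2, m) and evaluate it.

x_2* = 35.0441

MU_x_1 ∝ 4·x_1^(-4), MU_x_2 ∝ x_2^(-4), so MRS = 4·(x_2/x_1)^(4) = p_1/p_2.
Solve for the ratio: x_2/x_1 = [(1/4)·p_1/p_2]^(0.25).
Substitute x_2 = (x_2/x_1)·x_1 into the budget: x_1* = m/(p_1 + p_2·(x_2/x_1)).
Numerically x_2/x_1 = 1.015868, so x_1* = 182/(4.26 + 1·1.015868) = 34.4967 and x_2* = 1.015868·34.4967 = 35.0441.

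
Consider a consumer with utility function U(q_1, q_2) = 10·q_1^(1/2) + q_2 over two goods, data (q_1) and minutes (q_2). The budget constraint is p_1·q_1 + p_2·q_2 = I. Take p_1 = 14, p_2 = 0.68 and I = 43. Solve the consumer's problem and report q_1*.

MU_q_1 = 5/√q_1, MU_q_2 = 1. Tangency: 5/√q_1 = p_1/p_2.
Thus q_1* = (5·p_2/p_1)² — independent of I — with the rest of income spent on q_2.
Plugging in: q_1* = (5·0.68/14)² = 0.059.

q_1* = 0.059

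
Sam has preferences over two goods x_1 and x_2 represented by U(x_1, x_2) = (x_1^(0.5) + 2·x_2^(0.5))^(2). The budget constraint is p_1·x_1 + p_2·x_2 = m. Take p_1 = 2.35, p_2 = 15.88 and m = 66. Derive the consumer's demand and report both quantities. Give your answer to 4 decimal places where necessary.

x_1* = 17.6421, x_2* = 1.5454

From the CES first-order condition, (1/2)·(x_2/x_1)^(0.5) = p_1/p_2.
Hence x_2/x_1 = (2·p_1/p_2)^(1/(0.5)), i.e. raised to the 2 power.
Substitute x_2 = (x_2/x_1)·x_1 into the budget: x_1* = m/(p_1 + p_2·(x_2/x_1)).
Numerically x_2/x_1 = 0.087598, so x_1* = 66/(2.35 + 15.88·0.087598) = 17.6421 and x_2* = 0.087598·17.6421 = 1.5454.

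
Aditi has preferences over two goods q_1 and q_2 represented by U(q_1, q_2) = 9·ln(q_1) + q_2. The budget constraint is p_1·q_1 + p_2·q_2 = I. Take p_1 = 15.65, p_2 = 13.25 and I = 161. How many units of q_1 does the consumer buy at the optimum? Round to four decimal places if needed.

Set MRS = p_1/p_2: (9/q_1)/1 = p_1/p_2.
So q_1*(p_1,p_2) = 9·p_2/p_1, independent of income; and q_2* = (I − 9·p_2)/p_2.
At the given prices: q_1* = 9·13.25/15.65 = 7.6198.

q_1* = 7.6198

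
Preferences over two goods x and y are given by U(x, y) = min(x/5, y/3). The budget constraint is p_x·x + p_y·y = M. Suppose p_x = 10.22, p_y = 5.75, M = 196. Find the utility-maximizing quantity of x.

x* = 14.338

Demand: x*(p_x,p_y,M) = 5·M/(5·p_x + 3·p_y), y* = 3·M/(5·p_x + 3·p_y).
Here 5·10.22 + 3·5.75 = 68.35, giving x* = 14.338.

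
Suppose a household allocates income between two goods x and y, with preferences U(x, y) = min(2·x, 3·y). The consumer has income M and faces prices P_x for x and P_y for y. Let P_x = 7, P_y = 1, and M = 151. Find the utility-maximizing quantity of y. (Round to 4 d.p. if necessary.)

With perfect complements, no substitution: consume in ratio x:y = 3:2.
Budget: P_x·x + P_y·(2/3)·x = M, so (3·P_x + 2·P_y)·x = 3·M.
Demand: x*(P_x,P_y,M) = 3·M/(3·P_x + 2·P_y), y* = 2·M/(3·P_x + 2·P_y).
Here 3·7 + 2·1 = 23, giving y* = 13.1304.

y* = 13.1304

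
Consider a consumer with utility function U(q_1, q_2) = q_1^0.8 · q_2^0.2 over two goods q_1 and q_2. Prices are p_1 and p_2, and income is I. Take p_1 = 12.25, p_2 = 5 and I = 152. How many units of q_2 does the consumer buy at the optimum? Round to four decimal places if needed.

q_2* = 6.08

The MRS is 4·q_2/q_1. Set MRS = p_1/p_2.
Rearranging, p_2·q_2 = (1/4)·p_1·q_1. Substituting into the budget gives p_1·q_1·(1 + (1/4)) = I.
Demand: q_1*(p_1,p_2,I) = 0.8·I/p_1 and q_2* = 0.2·I/p_2.
At p_1=12.25, p_2=5, I=152: q_2* = 0.2·152/5 = 6.08.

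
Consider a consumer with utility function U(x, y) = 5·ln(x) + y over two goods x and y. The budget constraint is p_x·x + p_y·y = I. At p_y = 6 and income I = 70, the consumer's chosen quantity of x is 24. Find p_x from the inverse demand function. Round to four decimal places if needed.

MU_x = 5/x, MU_y = 1. Tangency: 5/x = p_x/p_y.
So x*(p_x,p_y) = 5·p_y/p_x, independent of income; and y* = (I − 5·p_y)/p_y.
Set x* = 24 in the demand function and solve for p_x: p_x = 1.25.

p_x = 1.25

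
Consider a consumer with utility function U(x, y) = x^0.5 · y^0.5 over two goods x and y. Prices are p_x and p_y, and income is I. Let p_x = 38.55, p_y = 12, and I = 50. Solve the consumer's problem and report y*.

MU_x/MU_y = (0.5·y)/(0.5·x); tangency sets this equal to p_x/p_y.
So 0.5·p_y·y = 0.5·p_x·x; combined with the budget, a share 0.5 of income goes to x.
Demand: x*(p_x,p_y,I) = 0.5·I/p_x and y* = 0.5·I/p_y.
At p_x=38.55, p_y=12, I=50: y* = 0.5·50/12 = 2.0833.

y* = 2.0833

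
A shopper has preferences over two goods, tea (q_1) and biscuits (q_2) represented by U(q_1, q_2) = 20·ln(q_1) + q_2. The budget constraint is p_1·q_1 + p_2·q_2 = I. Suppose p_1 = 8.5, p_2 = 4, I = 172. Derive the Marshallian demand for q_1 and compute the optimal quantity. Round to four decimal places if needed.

MU_q_1 = 20/q_1, MU_q_2 = 1. Tangency: 20/q_1 = p_1/p_2.
So q_1*(p_1,p_2) = 20·p_2/p_1, independent of income; and q_2* = (I − 20·p_2)/p_2.
At the given prices: q_1* = 20·4/8.5 = 9.4118.

q_1* = 9.4118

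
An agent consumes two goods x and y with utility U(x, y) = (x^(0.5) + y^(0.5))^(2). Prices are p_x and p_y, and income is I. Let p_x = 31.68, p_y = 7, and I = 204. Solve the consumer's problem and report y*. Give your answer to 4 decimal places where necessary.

MRS = MU_x/MU_y = (y/x)^(0.5). Set equal to p_x/p_y.
Hence y/x = (p_x/p_y)^(1/(0.5)), i.e. raised to the 2 power.
With the ratio pinned down, the budget gives x* = I/(p_x + p_y·(y/x)) and y* = (y/x)·x*.
Numerically y/x = 20.48209, so x* = 204/(31.68 + 7·20.48209) = 1.1654 and y* = 20.48209·1.1654 = 23.8688.

y* = 23.8688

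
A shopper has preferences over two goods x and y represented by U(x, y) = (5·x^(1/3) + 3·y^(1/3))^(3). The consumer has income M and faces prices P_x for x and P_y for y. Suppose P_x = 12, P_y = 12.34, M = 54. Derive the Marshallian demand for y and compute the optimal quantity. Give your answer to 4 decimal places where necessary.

Numerically y/x = 0.445683, so x* = 54/(12 + 12.34·0.445683) = 3.0858 and y* = 0.445683·3.0858 = 1.3753.

y* = 1.3753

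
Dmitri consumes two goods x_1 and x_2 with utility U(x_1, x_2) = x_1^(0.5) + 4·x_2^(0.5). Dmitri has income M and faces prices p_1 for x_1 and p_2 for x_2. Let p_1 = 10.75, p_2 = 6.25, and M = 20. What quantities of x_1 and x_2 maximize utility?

x_1* = 0.0652, x_2* = 3.0878

With the ratio pinned down, the budget gives x_1* = M/(p_1 + p_2·(x_2/x_1)) and x_2* = (x_2/x_1)·x_1*.
Numerically x_2/x_1 = 47.3344, so x_1* = 20/(10.75 + 6.25·47.3344) = 0.0652 and x_2* = 47.3344·0.0652 = 3.0878.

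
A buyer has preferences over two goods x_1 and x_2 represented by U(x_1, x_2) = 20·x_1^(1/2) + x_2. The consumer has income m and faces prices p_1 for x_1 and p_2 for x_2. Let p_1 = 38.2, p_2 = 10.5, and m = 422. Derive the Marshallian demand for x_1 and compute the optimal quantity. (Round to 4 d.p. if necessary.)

MU_x_1 = 10/√x_1, MU_x_2 = 1. Tangency: 10/√x_1 = p_1/p_2.
Thus x_1* = (10·p_2/p_1)² — independent of m — with the rest of income spent on x_2.
Plugging in: x_1* = (10·10.5/38.2)² = 7.5553.

x_1* = 7.5553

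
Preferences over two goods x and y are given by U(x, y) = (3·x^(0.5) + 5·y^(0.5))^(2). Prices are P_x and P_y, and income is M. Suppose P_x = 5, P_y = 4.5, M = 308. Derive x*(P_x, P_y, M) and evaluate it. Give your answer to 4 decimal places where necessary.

x* = 15.0743

MU_x ∝ 3·x^(-0.5), MU_y ∝ 5·y^(-0.5), so MRS = (3/5)·(y/x)^(0.5) = P_x/P_y.
Hence y/x = ((5/3)·P_x/P_y)^(1/(0.5)), i.e. raised to the 2 power.
Substitute y = (y/x)·x into the budget: x* = M/(P_x + P_y·(y/x)).
Numerically y/x = 3.429355, so x* = 308/(5 + 4.5·3.429355) = 15.0743.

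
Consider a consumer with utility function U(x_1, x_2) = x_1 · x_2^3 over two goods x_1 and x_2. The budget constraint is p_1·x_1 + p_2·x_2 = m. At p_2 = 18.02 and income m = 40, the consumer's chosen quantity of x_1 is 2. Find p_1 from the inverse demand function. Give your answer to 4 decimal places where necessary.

Tangency: MRS = (1/3)·x_2/x_1 = p_1/p_2.
Rearranging, p_2·x_2 = 3·p_1·x_1. Substituting into the budget gives p_1·x_1·(1 + 3) = m.
Demand: x_1*(p_1,p_2,m) = 0.25·m/p_1 and x_2* = 0.75·m/p_2.
Set x_1* = 2 in the demand function and solve for p_1: p_1 = 5.

p_1 = 5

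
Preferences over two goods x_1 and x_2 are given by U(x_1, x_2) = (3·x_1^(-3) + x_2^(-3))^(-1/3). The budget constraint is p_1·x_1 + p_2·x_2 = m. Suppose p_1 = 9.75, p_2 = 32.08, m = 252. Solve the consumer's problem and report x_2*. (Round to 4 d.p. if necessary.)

x_2* = 5.1051

MU_x_1 ∝ 3·x_1^(-4), MU_x_2 ∝ x_2^(-4), so MRS = 3·(x_2/x_1)^(4) = p_1/p_2.
Solve for the ratio: x_2/x_1 = [(1/3)·p_1/p_2]^(0.25).
With the ratio pinned down, the budget gives x_1* = m/(p_1 + p_2·(x_2/x_1)) and x_2* = (x_2/x_1)·x_1*.
Numerically x_2/x_1 = 0.564173, so x_1* = 252/(9.75 + 32.08·0.564173) = 9.0489 and x_2* = 0.564173·9.0489 = 5.1051.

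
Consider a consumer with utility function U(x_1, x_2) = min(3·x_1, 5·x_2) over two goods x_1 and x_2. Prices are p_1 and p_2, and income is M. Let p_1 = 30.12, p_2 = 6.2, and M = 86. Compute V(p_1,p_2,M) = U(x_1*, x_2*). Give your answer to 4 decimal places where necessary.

Leontief preferences: the optimum is at the kink where x_1/5 = x_2/3, i.e. x_2 = (3/5)·x_1.
Budget: p_1·x_1 + p_2·(3/5)·x_1 = M, so (5·p_1 + 3·p_2)·x_1 = 5·M.
Demand: x_1*(p_1,p_2,M) = 5·M/(5·p_1 + 3·p_2), x_2* = 3·M/(5·p_1 + 3·p_2).
Here 5·30.12 + 3·6.2 = 169.2, giving x_1* = 2.5414 and x_2* = 1.5248.
Utility at the optimum: U(2.5414, 1.5248) = 7.6241.

V = 7.6241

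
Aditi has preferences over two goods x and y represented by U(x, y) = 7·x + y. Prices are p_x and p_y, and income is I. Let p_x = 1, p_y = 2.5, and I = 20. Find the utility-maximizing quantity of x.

x* = 20

Perfect substitutes: compare marginal utility per dollar. 7/p_x vs 1/p_y → 7 vs 0.4.
x gives more utility per dollar, so spend all income on x: x* = I/p_x, y* = 0.
Numerically: x* = 20, y* = 0.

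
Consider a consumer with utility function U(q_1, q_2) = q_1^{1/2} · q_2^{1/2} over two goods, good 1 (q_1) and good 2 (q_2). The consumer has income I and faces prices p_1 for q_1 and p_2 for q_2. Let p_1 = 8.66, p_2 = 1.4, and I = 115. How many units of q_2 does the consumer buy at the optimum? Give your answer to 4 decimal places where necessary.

Tangency: MRS = q_2/q_1 = p_1/p_2.
Rearranging, p_2·q_2 = p_1·q_1. Substituting into the budget gives p_1·q_1·(1 + 1) = I.
Demand: q_1*(p_1,p_2,I) = 0.5·I/p_1 and q_2* = 0.5·I/p_2.
At p_1=8.66, p_2=1.4, I=115: q_2* = 0.5·115/1.4 = 41.0714.

q_2* = 41.0714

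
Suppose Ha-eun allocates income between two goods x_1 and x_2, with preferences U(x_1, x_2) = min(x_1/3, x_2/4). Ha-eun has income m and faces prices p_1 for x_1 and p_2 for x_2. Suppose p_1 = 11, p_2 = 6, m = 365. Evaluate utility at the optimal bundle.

Demand: x_1*(p_1,p_2,m) = 3·m/(3·p_1 + 4·p_2), x_2* = 4·m/(3·p_1 + 4·p_2).
Here 3·11 + 4·6 = 57, giving x_1* = 19.2105 and x_2* = 25.614.
Utility at the optimum: U(19.2105, 25.614) = 6.4035.

V = 6.4035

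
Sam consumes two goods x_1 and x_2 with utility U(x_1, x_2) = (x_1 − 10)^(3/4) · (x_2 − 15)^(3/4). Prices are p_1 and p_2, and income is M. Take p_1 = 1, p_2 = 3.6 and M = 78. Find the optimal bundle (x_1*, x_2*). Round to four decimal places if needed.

MRS = (x_2−15)/(x_1−10). Tangency with p_1/p_2 gives x_2−15 = (p_1/p_2)·(x_1−10).
After buying the subsistence bundle (10, 15), a share 0.5 of the remaining income goes to x_1: x_1* = 10 + 0.5·(M − 10p_1 − 15p_2)/p_1.
Discretionary income = 78 − 10·1 − 15·3.6 = 14; x_1* = 10 + 0.5·14/1 = 17; x_2* = 15 + 0.5·14/3.6 = 16.9444.

x_1* = 17, x_2* = 16.9444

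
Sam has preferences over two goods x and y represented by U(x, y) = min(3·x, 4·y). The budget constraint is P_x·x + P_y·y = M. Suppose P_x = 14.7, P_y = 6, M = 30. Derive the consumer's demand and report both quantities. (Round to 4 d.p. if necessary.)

Here 4·14.7 + 3·6 = 76.8, giving x* = 1.5625 and y* = 1.1719.

x* = 1.5625, y* = 1.1719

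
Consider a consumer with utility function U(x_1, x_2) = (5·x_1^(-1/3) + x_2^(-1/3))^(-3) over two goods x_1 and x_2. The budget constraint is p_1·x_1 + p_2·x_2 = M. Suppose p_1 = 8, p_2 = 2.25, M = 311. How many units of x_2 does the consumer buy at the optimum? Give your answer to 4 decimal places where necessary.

x_2* = 24.7201

Substitute x_2 = (x_2/x_1)·x_1 into the budget: x_1* = M/(p_1 + p_2·(x_2/x_1)).
Numerically x_2/x_1 = 0.774378, so x_1* = 311/(8 + 2.25·0.774378) = 31.9225 and x_2* = 0.774378·31.9225 = 24.7201.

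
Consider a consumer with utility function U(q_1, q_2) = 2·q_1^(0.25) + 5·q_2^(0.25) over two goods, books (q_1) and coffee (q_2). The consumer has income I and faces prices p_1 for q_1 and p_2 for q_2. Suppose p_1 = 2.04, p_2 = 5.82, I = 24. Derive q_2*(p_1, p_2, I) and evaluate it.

From the CES first-order condition, (2/5)·(q_2/q_1)^(0.75) = p_1/p_2.
Solve for the ratio: q_2/q_1 = [(5/2)·p_1/p_2]^(4/3).
With the ratio pinned down, the budget gives q_1* = I/(p_1 + p_2·(q_2/q_1)) and q_2* = (q_2/q_1)·q_1*.
Numerically q_2/q_1 = 0.838551, so q_1* = 24/(2.04 + 5.82·0.838551) = 3.468 and q_2* = 0.838551·3.468 = 2.9081.

q_2* = 2.9081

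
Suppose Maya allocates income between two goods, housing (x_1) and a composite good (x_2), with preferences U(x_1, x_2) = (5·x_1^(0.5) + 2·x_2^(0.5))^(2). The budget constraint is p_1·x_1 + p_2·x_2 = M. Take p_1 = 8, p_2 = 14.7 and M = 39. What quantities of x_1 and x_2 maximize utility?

x_1* = 4.4845, x_2* = 0.2125

MRS = MU_x_1/MU_x_2 = (5/2)·(x_2/x_1)^(0.5). Set equal to p_1/p_2.
Solve for the ratio: x_2/x_1 = [(2/5)·p_1/p_2]^(2).
Substitute x_2 = (x_2/x_1)·x_1 into the budget: x_1* = M/(p_1 + p_2·(x_2/x_1)).
Numerically x_2/x_1 = 0.047388, so x_1* = 39/(8 + 14.7·0.047388) = 4.4845 and x_2* = 0.047388·4.4845 = 0.2125.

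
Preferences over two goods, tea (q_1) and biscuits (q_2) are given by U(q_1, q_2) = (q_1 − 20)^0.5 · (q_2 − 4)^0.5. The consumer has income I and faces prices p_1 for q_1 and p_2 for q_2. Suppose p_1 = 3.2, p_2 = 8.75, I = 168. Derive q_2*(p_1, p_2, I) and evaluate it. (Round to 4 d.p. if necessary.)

This is Cobb-Douglas in (q_1−20, q_2−4): tangency gives 0.5·p_2·(q_2−4) = 0.5·p_1·(q_1−20).
After buying the subsistence bundle (20, 4), a share 0.5 of the remaining income goes to q_1: q_1* = 20 + 0.5·(I − 20p_1 − 4p_2)/p_1.
Discretionary income = 168 − 20·3.2 − 4·8.75 = 69; q_2* = 4 + 0.5·69/8.75 = 7.9429.

q_2* = 7.9429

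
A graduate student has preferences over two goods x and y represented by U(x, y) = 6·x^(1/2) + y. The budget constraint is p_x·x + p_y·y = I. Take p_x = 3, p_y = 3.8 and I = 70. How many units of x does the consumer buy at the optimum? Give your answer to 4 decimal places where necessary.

x* = 14.44

MU_x = 3/√x, MU_y = 1. Tangency: 3/√x = p_x/p_y.
Solve: √x = 3·p_y/p_x, so x*(p_x,p_y) = (3·p_y/p_x)², and y* = (I − p_x·x*)/p_y.
Plugging in: x* = (3·3.8/3)² = 14.44.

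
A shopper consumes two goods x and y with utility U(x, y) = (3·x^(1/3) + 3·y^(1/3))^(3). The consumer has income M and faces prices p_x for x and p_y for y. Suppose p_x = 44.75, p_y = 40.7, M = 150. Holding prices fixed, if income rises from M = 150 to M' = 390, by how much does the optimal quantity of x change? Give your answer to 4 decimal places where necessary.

From the CES first-order condition, (y/x)^(2/3) = p_x/p_y.
Solve for the ratio: y/x = [p_x/p_y]^(1.5).
With the ratio pinned down, the budget gives x* = M/(p_x + p_y·(y/x)) and y* = (y/x)·x*.
Numerically y/x = 1.152917, so x* = 150/(44.75 + 40.7·1.152917) = 1.6362.
At M' = 390: x* = 4.2542. Change: 4.2542 − 1.6362 = 2.618.

Δx* = 2.618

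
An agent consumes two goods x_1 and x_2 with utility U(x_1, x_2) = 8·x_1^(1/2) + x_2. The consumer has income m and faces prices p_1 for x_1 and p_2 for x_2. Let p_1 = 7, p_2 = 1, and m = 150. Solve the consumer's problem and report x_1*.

Set MRS = p_1/p_2: 4·x_1^(−1/2) = p_1/p_2.
Thus x_1* = (4·p_2/p_1)² — independent of m — with the rest of income spent on x_2.
Plugging in: x_1* = (4·1/7)² = 0.3265.

x_1* = 0.3265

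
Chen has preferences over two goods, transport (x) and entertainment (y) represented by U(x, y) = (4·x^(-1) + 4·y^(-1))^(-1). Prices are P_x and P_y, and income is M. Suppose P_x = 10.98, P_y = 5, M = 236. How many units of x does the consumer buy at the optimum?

MRS = MU_x/MU_y = (y/x)^(2). Set equal to P_x/P_y.
Hence y/x = (P_x/P_y)^(1/(2)), i.e. raised to the 0.5 power.
With the ratio pinned down, the budget gives x* = M/(P_x + P_y·(y/x)) and y* = (y/x)·x*.
Numerically y/x = 1.481891, so x* = 236/(10.98 + 5·1.481891) = 12.8334.

x* = 12.8334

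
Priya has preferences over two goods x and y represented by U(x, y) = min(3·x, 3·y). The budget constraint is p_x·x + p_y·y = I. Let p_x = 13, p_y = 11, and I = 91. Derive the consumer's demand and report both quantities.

Leontief preferences: the optimum is at the kink where x/3 = y/3, i.e. y = x.
Budget: p_x·x + p_y·x = I, so (3·p_x + 3·p_y)·x = 3·I.
Demand: x*(p_x,p_y,I) = 3·I/(3·p_x + 3·p_y), y* = 3·I/(3·p_x + 3·p_y).
Here 3·13 + 3·11 = 72, giving x* = 3.7917 and y* = 3.7917.

x* = 3.7917, y* = 3.7917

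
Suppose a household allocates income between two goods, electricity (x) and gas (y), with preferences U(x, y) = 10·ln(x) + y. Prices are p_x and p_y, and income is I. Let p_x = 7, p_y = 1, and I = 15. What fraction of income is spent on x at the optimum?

MU_x = 10/x, MU_y = 1. Tangency: 10/x = p_x/p_y.
So x*(p_x,p_y) = 10·p_y/p_x, independent of income; and y* = (I − 10·p_y)/p_y.
At the given prices: x* = 10·1/7 = 1.4286, and y* = 5.
Expenditure on x: 7·1.4286 = 10; share = 0.6667.

share on x = 0.6667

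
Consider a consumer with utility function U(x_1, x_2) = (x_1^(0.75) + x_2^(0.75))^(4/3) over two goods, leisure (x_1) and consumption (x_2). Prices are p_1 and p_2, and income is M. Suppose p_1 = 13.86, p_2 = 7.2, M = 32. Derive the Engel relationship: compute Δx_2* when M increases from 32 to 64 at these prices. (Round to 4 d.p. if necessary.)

MRS = MU_x_1/MU_x_2 = (x_2/x_1)^(0.25). Set equal to p_1/p_2.
Solve for the ratio: x_2/x_1 = [p_1/p_2]^(4).
With the ratio pinned down, the budget gives x_1* = M/(p_1 + p_2·(x_2/x_1)) and x_2* = (x_2/x_1)·x_1*.
Numerically x_2/x_1 = 13.731657, so x_1* = 32/(13.86 + 7.2·13.731657) = 0.2839 and x_2* = 13.731657·0.2839 = 3.898.
At M' = 64: x_2* = 7.796. Change: 7.796 − 3.898 = 3.898.

Δx_2* = 3.898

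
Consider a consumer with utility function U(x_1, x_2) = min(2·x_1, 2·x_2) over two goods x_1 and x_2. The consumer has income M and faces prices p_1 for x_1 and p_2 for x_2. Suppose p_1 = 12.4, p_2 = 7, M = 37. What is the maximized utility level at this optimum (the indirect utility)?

With perfect complements, no substitution: consume in ratio x_1:x_2 = 2:2.
Budget: p_1·x_1 + p_2·x_1 = M, so (2·p_1 + 2·p_2)·x_1 = 2·M.
Demand: x_1*(p_1,p_2,M) = 2·M/(2·p_1 + 2·p_2), x_2* = 2·M/(2·p_1 + 2·p_2).
Here 2·12.4 + 2·7 = 38.8, giving x_1* = 1.9072 and x_2* = 1.9072.
Utility at the optimum: U(1.9072, 1.9072) = 3.8144.

V = 3.8144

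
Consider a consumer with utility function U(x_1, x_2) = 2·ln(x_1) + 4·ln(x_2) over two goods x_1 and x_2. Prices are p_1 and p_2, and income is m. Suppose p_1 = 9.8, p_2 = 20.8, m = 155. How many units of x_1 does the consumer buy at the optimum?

Demand: x_1*(p_1,p_2,m) = 1/3·m/p_1 and x_2* = 2/3·m/p_2.
At p_1=9.8, p_2=20.8, m=155: x_1* = 1/3·155/9.8 = 5.2721.

x_1* = 5.2721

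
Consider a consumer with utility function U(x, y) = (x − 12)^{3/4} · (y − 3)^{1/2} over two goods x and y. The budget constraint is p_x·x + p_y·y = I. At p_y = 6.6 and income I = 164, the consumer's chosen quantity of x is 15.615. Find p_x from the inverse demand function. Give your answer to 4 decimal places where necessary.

p_x = 8

This is Cobb-Douglas in (x−12, y−3): tangency gives 0.75·p_y·(y−3) = 0.5·p_x·(x−12).
Substituting into the budget: x* = 12 + 0.6·(I − 12·p_x − 3·p_y)/p_x, and y* = 3 + 0.4·(…)/p_y.
Set x* = 15.615 in the demand function and solve for p_x: p_x = 8.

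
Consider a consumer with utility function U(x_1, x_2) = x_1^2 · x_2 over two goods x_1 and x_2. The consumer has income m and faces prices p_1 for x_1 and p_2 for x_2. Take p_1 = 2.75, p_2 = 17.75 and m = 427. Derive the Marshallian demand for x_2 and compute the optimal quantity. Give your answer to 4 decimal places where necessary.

The MRS is 2·x_2/x_1. Set MRS = p_1/p_2.
Rearranging, p_2·x_2 = (1/2)·p_1·x_1. Substituting into the budget gives p_1·x_1·(1 + (1/2)) = m.
Demand: x_1*(p_1,p_2,m) = 2/3·m/p_1 and x_2* = 1/3·m/p_2.
At p_1=2.75, p_2=17.75, m=427: x_2* = 1/3·427/17.75 = 8.0188.

x_2* = 8.0188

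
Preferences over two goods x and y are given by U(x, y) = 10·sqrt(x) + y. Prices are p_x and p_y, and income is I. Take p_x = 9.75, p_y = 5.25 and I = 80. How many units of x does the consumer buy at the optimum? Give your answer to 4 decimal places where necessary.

x* = 7.2485

MU_x = 5/√x, MU_y = 1. Tangency: 5/√x = p_x/p_y.
Thus x* = (5·p_y/p_x)² — independent of I — with the rest of income spent on y.
Plugging in: x* = (5·5.25/9.75)² = 7.2485.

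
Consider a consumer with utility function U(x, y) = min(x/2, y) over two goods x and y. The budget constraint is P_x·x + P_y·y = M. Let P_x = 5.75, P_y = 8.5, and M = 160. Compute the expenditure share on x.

share on x = 0.575

Leontief preferences: the optimum is at the kink where x/2 = y/1, i.e. y = (1/2)·x.
Budget: P_x·x + P_y·(1/2)·x = M, so (2·P_x + P_y)·x = 2·M.
Demand: x*(P_x,P_y,M) = 2·M/(2·P_x + P_y), y* = M/(2·P_x + P_y).
Here 2·5.75 + 8.5 = 20, giving x* = 16 and y* = 8.
Expenditure on x: 5.75·16 = 92; share = 0.575.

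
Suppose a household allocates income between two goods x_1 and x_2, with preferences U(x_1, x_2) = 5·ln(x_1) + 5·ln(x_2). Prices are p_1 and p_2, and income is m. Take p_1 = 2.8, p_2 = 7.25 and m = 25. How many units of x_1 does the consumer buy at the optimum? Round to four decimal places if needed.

Demand: x_1*(p_1,p_2,m) = 0.5·m/p_1 and x_2* = 0.5·m/p_2.
At p_1=2.8, p_2=7.25, m=25: x_1* = 0.5·25/2.8 = 4.4643.

x_1* = 4.4643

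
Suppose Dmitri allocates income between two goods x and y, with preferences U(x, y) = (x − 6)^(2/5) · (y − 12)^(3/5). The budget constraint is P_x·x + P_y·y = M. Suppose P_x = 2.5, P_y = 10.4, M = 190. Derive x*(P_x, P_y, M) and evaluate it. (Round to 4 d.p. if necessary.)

Let x' = x−6, y' = y−12. MRS = (2/3)·y'/x' = P_x/P_y.
After buying the subsistence bundle (6, 12), a share 0.4 of the remaining income goes to x: x* = 6 + 0.4·(M − 6P_x − 12P_y)/P_x.
Discretionary income = 190 − 6·2.5 − 12·10.4 = 50.2; x* = 6 + 0.4·50.2/2.5 = 14.032.

x* = 14.032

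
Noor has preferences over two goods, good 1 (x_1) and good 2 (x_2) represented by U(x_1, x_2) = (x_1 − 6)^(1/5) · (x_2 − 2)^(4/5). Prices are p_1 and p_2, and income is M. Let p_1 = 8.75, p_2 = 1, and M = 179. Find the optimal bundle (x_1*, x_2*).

x_1* = 8.8457, x_2* = 101.6

This is Cobb-Douglas in (x_1−6, x_2−2): tangency gives 0.2·p_2·(x_2−2) = 0.8·p_1·(x_1−6).
Substituting into the budget: x_1* = 6 + 0.2·(M − 6·p_1 − 2·p_2)/p_1, and x_2* = 2 + 0.8·(…)/p_2.
Discretionary income = 179 − 6·8.75 − 2·1 = 124.5; x_1* = 6 + 0.2·124.5/8.75 = 8.8457; x_2* = 2 + 0.8·124.5/1 = 101.6.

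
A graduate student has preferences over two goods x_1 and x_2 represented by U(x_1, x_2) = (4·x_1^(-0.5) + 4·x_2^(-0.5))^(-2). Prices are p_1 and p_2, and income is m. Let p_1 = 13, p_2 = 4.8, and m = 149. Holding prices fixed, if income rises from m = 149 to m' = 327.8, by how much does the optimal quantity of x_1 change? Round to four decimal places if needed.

MRS = MU_x_1/MU_x_2 = (x_2/x_1)^(1.5). Set equal to p_1/p_2.
Hence x_2/x_1 = (p_1/p_2)^(1/(1.5)), i.e. raised to the 2/3 power.
Substitute x_2 = (x_2/x_1)·x_1 into the budget: x_1* = m/(p_1 + p_2·(x_2/x_1)).
Numerically x_2/x_1 = 1.942979, so x_1* = 149/(13 + 4.8·1.942979) = 6.6737.
At m' = 327.8: x_1* = 14.6822. Change: 14.6822 − 6.6737 = 8.0085.

Δx_1* = 8.0085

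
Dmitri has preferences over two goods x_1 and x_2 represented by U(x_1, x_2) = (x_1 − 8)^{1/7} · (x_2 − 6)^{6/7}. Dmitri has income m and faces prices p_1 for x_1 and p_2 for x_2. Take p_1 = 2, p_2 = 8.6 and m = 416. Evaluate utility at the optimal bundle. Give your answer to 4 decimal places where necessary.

Let x_1' = x_1−8, x_2' = x_2−6. MRS = (1/6)·x_2'/x_1' = p_1/p_2.
Substituting into the budget: x_1* = 8 + 1/7·(m − 8·p_1 − 6·p_2)/p_1, and x_2* = 6 + 6/7·(…)/p_2.
Discretionary income = 416 − 8·2 − 6·8.6 = 348.4; x_1* = 8 + 1/7·348.4/2 = 32.8857; x_2* = 6 + 6/7·348.4/8.6 = 40.7243.
Utility at the optimum: U(32.8857, 40.7243) = 33.1104.

V = 33.1104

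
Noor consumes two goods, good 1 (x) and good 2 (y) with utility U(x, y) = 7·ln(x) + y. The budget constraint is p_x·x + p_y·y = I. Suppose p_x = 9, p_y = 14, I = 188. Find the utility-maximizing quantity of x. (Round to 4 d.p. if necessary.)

So x*(p_x,p_y) = 7·p_y/p_x, independent of income; and y* = (I − 7·p_y)/p_y.
At the given prices: x* = 7·14/9 = 10.8889.

x* = 10.8889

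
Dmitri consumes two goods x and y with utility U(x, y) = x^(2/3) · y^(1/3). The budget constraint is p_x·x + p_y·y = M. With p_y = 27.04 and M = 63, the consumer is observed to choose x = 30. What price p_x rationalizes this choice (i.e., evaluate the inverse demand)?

p_x = 1.4

Tangency: MRS = 2·y/x = p_x/p_y.
Rearranging, p_y·y = (1/2)·p_x·x. Substituting into the budget gives p_x·x·(1 + (1/2)) = M.
Demand: x*(p_x,p_y,M) = 2/3·M/p_x and y* = 1/3·M/p_y.
Set x* = 30 in the demand function and solve for p_x: p_x = 1.4.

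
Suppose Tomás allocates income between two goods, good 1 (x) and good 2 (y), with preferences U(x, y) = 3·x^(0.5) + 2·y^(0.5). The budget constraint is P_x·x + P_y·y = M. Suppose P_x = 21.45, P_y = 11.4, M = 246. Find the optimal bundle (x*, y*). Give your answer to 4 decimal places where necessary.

x* = 6.2456, y* = 9.8274

From the CES first-order condition, (3/2)·(y/x)^(0.5) = P_x/P_y.
Hence y/x = ((2/3)·P_x/P_y)^(1/(0.5)), i.e. raised to the 2 power.
With the ratio pinned down, the budget gives x* = M/(P_x + P_y·(y/x)) and y* = (y/x)·x*.
Numerically y/x = 1.573484, so x* = 246/(21.45 + 11.4·1.573484) = 6.2456 and y* = 1.573484·6.2456 = 9.8274.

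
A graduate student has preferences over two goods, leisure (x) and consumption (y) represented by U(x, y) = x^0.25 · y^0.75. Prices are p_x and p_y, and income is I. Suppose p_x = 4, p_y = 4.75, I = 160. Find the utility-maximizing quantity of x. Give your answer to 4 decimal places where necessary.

x* = 10

Demand: x*(p_x,p_y,I) = 0.25·I/p_x and y* = 0.75·I/p_y.
At p_x=4, p_y=4.75, I=160: x* = 0.25·160/4 = 10.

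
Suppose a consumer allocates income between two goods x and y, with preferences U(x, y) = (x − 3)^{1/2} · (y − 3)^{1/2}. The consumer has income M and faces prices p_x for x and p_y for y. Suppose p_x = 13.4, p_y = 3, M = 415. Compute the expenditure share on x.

Discretionary income = 415 − 3·13.4 − 3·3 = 365.8; x* = 3 + 0.5·365.8/13.4 = 16.6493; y* = 3 + 0.5·365.8/3 = 63.9667.
Expenditure on x: 13.4·16.6493 = 223.1; share = 0.5376.

share on x = 0.5376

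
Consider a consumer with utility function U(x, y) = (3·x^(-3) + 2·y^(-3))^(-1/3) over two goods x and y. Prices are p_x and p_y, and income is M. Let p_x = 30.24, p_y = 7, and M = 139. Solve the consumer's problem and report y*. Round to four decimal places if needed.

y* = 4.6006

From the CES first-order condition, (3/2)·(y/x)^(4) = p_x/p_y.
Hence y/x = ((2/3)·p_x/p_y)^(1/(4)), i.e. raised to the 0.25 power.
Substitute y = (y/x)·x into the budget: x* = M/(p_x + p_y·(y/x)).
Numerically y/x = 1.302711, so x* = 139/(30.24 + 7·1.302711) = 3.5316 and y* = 1.302711·3.5316 = 4.6006.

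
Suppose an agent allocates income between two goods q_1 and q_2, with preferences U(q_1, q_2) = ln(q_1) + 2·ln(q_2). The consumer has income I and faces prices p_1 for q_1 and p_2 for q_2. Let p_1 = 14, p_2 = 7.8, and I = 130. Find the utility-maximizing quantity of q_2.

q_2* = 11.1111

Demand: q_1*(p_1,p_2,I) = 1/3·I/p_1 and q_2* = 2/3·I/p_2.
At p_1=14, p_2=7.8, I=130: q_2* = 2/3·130/7.8 = 11.1111.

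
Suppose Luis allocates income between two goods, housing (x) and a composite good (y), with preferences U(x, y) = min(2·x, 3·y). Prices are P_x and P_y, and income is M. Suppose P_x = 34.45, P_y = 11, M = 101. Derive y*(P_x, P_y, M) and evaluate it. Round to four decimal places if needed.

y* = 1.6115

Leontief preferences: the optimum is at the kink where x/3 = y/2, i.e. y = (2/3)·x.
Budget: P_x·x + P_y·(2/3)·x = M, so (3·P_x + 2·P_y)·x = 3·M.
Demand: x*(P_x,P_y,M) = 3·M/(3·P_x + 2·P_y), y* = 2·M/(3·P_x + 2·P_y).
Here 3·34.45 + 2·11 = 125.35, giving y* = 1.6115.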